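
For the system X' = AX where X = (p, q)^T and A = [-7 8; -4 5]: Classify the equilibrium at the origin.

A = [[-7,8],[-4,5]]; det(A-λI) = λ^2 + 2λ - 3.
λ = -3, 1: opposite signs.

saddle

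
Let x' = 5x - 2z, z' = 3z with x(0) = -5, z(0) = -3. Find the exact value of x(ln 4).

A = [[5,-2],[0,3]]; eigenvalues λ = 5, 3.
Eigenvectors: (1,0) for λ=5, (-1,-1) for λ=3.
From the initial condition, c_1 = -2, c_2 = 3.
x(ln 4) = (-2)(4^5)(1) + (3)(4^3)(-1) = -2240.

-2240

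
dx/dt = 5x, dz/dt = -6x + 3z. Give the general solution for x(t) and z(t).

Coefficient matrix A = [[5, 0], [-6, 3]].
Characteristic polynomial det(A - λI) = λ^2 - 8λ + 15 = 0.
Eigenvalues λ = 3, 5.
For λ=3: (A-λI) row 1 is [2, 0], so an eigenvector is (0, -1).
For λ=5: (A-λI) row 2 is [-6, -2], so an eigenvector is (1, -3).
General solution: K_1e^(3t)(0,-1) + K_2e^(5t)(1,-3).

x(t) = K_2e^(5t), z(t) = -K_1e^(3t) - 3K_2e^(5t)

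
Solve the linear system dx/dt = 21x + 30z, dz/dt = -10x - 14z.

Coefficient matrix A = [[21, 30], [-10, -14]].
Characteristic polynomial det(A - λI) = λ^2 - 7λ + 6 = 0.
Eigenvalues λ = 1, 6.
For λ=1: (A-λI) row 1 is [20, 30], so an eigenvector is (3, -2).
For λ=6: (A-λI) row 1 is [15, 30], so an eigenvector is (-2, 1).
General solution: K_1e^(t)(3,-2) + K_2e^(6t)(-2,1).

x(t) = 3K_1e^(t) - 2K_2e^(6t), z(t) = -2K_1e^(t) + K_2e^(6t)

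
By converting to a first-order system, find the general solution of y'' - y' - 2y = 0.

y(t) = K_1e^(2t) + K_2e^(-t)

Let x_1 = y, x_2 = y'. Then x_1' = x_2 and x_2' = 2x_1 + x_2.
A = [[0,1],[2,1]]; det(A-λI) = λ^2 - λ - 2.
Eigenvalues λ = 2, -1 with eigenvectors (1,2), (1,-1).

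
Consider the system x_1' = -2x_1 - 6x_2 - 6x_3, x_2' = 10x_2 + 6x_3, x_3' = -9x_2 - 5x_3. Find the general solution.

x_1(t) = -2K_2e^(t) + K_3e^(-2t), x_2(t) = -K_1e^(4t) - 2K_2e^(t), x_3(t) = K_1e^(4t) + 3K_2e^(t)

Coefficient matrix A = [[-2, -6, -6], [0, 10, 6], [0, -9, -5]].
det(A - λI) = 0 gives eigenvalues λ = 4, 1, -2.
For λ=4: eigenvector (0,-1,1).
For λ=1: eigenvector (-2,-2,3).
For λ=-2: eigenvector (1,0,0).
General solution: K_1e^(4t)(0,-1,1) + K_2e^(t)(-2,-2,3) + K_3e^(-2t)(1,0,0).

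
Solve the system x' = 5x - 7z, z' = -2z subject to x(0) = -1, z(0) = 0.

x(t) = -e^(5t), z(t) = 0

Coefficient matrix A = [[5, -7], [0, -2]].
Characteristic polynomial det(A - λI) = λ^2 - 3λ - 10 = 0.
Eigenvalues λ = 5, -2.
For λ=5: (A-λI) row 1 is [0, -7], so an eigenvector is (1, 0).
For λ=-2: (A-λI) row 1 is [7, -7], so an eigenvector is (-1, -1).
General solution: C_1e^(5t)(1,0) + C_2e^(-2t)(-1,-1).
Applying x(0)=-1, z(0)=0 gives C_1=-1, C_2=0.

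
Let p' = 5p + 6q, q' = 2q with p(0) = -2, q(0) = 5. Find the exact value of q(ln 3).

45

A = [[5,6],[0,2]]; eigenvalues λ = 5, 2.
Eigenvectors: (1,0) for λ=5, (2,-1) for λ=2.
From the initial condition, c_1 = 8, c_2 = -5.
q(ln 3) = (8)(3^5)(0) + (-5)(3^2)(-1) = 45.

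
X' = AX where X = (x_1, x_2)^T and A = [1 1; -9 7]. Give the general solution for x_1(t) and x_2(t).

Coefficient matrix A = [[1, 1], [-9, 7]].
Characteristic polynomial det(A - λI) = λ^2 - 8λ + 16 = 0.
Single eigenvalue λ = 4 with algebraic multiplicity 2.
Eigenvector v = (-1,-3); generalized eigenvector w with (A-λI)w=v is (0,-1).
General solution: e^(4t)[c_1·v + c_2·(t·v + w)].

x_1(t) = -c_1e^(4t) - c_2te^(4t), x_2(t) = -3c_1e^(4t) - 3c_2te^(4t) - c_2e^(4t)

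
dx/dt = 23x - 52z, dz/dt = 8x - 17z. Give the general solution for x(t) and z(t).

x(t) = -3c_1e^(3t)sin(4t) + 2c_1e^(3t)cos(4t) + 2c_2e^(3t)sin(4t) + 3c_2e^(3t)cos(4t), z(t) = -c_1e^(3t)sin(4t) + c_1e^(3t)cos(4t) + c_2e^(3t)sin(4t) + c_2e^(3t)cos(4t)

Coefficient matrix A = [[23, -52], [8, -17]].
Characteristic polynomial det(A - λI) = λ^2 - 6λ + 25 = 0.
Eigenvalues λ = 3 ± 4i (complex conjugate pair).
For λ=3+4i: an eigenvector is (2,1) - i(-3,-1) = (2 + 3i, 1 + i).
A real fundamental pair from Re and Im of e^((3+4i)t)v: X_1 = e^(3t)(cos(4t)·(2,1) + sin(4t)·(-3,-1)), X_2 = e^(3t)(sin(4t)·(2,1) - cos(4t)·(-3,-1)).
General solution: c_1X_1 + c_2X_2.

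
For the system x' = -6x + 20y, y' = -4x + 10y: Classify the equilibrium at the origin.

A = [[-6,20],[-4,10]]; det(A-λI) = λ^2 - 4λ + 20.
λ = 2 ± 4i: positive real part.

unstable spiral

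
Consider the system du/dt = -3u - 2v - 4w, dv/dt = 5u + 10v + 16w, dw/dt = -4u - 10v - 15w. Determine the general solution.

u(t) = 2c_1e^(-4t) - 2c_2e^(-3t) + c_3e^(-t), v(t) = -3c_1e^(-4t) + 2c_2e^(-3t) + c_3e^(-t), w(t) = 2c_1e^(-4t) - c_2e^(-3t) - c_3e^(-t)

Coefficient matrix A = [[-3, -2, -4], [5, 10, 16], [-4, -10, -15]].
det(A - λI) = 0 gives eigenvalues λ = -4, -3, -1.
For λ=-4: eigenvector (2,-3,2).
For λ=-3: eigenvector (-2,2,-1).
For λ=-1: eigenvector (1,1,-1).
General solution: c_1e^(-4t)(2,-3,2) + c_2e^(-3t)(-2,2,-1) + c_3e^(-t)(1,1,-1).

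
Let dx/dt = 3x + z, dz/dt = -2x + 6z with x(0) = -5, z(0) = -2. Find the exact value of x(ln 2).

-32

A = [[3,1],[-2,6]]; eigenvalues λ = 4, 5.
Eigenvectors: (-1,-1) for λ=4, (-1,-2) for λ=5.
From the initial condition, c_1 = 8, c_2 = -3.
x(ln 2) = (8)(2^4)(-1) + (-3)(2^5)(-1) = -32.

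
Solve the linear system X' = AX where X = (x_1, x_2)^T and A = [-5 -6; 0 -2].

x_1(t) = -K_1e^(-5t) - 2K_2e^(-2t), x_2(t) = K_2e^(-2t)

Coefficient matrix A = [[-5, -6], [0, -2]].
Characteristic polynomial det(A - λI) = λ^2 + 7λ + 10 = 0.
Eigenvalues λ = -5, -2.
For λ=-5: (A-λI) row 1 is [0, -6], so an eigenvector is (-1, 0).
For λ=-2: (A-λI) row 1 is [-3, -6], so an eigenvector is (-2, 1).
General solution: K_1e^(-5t)(-1,0) + K_2e^(-2t)(-2,1).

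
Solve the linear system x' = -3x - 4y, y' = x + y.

Coefficient matrix A = [[-3, -4], [1, 1]].
Characteristic polynomial det(A - λI) = λ^2 + 2λ + 1 = 0.
Single eigenvalue λ = -1 with algebraic multiplicity 2.
Eigenvector v = (2,-1); generalized eigenvector w with (A-λI)w=v is (3,-2).
General solution: e^(-t)[c_1·v + c_2·(t·v + w)].

x(t) = 2c_1e^(-t) + 2c_2te^(-t) + 3c_2e^(-t), y(t) = -c_1e^(-t) - c_2te^(-t) - 2c_2e^(-t)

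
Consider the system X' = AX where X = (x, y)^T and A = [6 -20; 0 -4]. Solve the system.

Coefficient matrix A = [[6, -20], [0, -4]].
Characteristic polynomial det(A - λI) = λ^2 - 2λ - 24 = 0.
Eigenvalues λ = -4, 6.
For λ=-4: (A-λI) row 1 is [10, -20], so an eigenvector is (-2, -1).
For λ=6: (A-λI) row 1 is [0, -20], so an eigenvector is (-1, 0).
General solution: c_1e^(-4t)(-2,-1) + c_2e^(6t)(-1,0).

x(t) = -2c_1e^(-4t) - c_2e^(6t), y(t) = -c_1e^(-4t)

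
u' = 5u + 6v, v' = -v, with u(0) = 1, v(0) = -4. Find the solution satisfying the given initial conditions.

Coefficient matrix A = [[5, 6], [0, -1]].
Characteristic polynomial det(A - λI) = λ^2 - 4λ - 5 = 0.
Eigenvalues λ = 5, -1.
For λ=5: (A-λI) row 1 is [0, 6], so an eigenvector is (-1, 0).
For λ=-1: (A-λI) row 1 is [6, 6], so an eigenvector is (1, -1).
General solution: K_1e^(5t)(-1,0) + K_2e^(-t)(1,-1).
Applying u(0)=1, v(0)=-4 gives K_1=3, K_2=4.

u(t) = -3e^(5t) + 4e^(-t), v(t) = -4e^(-t)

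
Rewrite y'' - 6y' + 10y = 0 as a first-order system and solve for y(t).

Let x_1 = y, x_2 = y'. Then x_1' = x_2 and x_2' = -10x_1 + 6x_2.
A = [[0,1],[-10,6]]; det(A-λI) = λ^2 - 6λ + 10.
Eigenvalues λ = 3 ± i.

y(t) = C_1e^(3t)cos(t) + C_2e^(3t)sin(t)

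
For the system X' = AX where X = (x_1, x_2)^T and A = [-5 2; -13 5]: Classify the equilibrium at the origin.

A = [[-5,2],[-13,5]]; det(A-λI) = λ^2 + 1.
λ = 0 ± i: zero real part.

center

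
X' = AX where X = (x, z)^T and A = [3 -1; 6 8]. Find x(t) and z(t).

Coefficient matrix A = [[3, -1], [6, 8]].
Characteristic polynomial det(A - λI) = λ^2 - 11λ + 30 = 0.
Eigenvalues λ = 6, 5.
For λ=6: (A-λI) row 1 is [-3, -1], so an eigenvector is (-1, 3).
For λ=5: (A-λI) row 1 is [-2, -1], so an eigenvector is (1, -2).
General solution: K_1e^(6t)(-1,3) + K_2e^(5t)(1,-2).

x(t) = -K_1e^(6t) + K_2e^(5t), z(t) = 3K_1e^(6t) - 2K_2e^(5t)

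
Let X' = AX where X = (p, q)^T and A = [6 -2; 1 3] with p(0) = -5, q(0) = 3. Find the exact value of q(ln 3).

A = [[6,-2],[1,3]]; eigenvalues λ = 4, 5.
Eigenvectors: (1,1) for λ=4, (-2,-1) for λ=5.
From the initial condition, c_1 = 11, c_2 = 8.
q(ln 3) = (11)(3^4)(1) + (8)(3^5)(-1) = -1053.

-1053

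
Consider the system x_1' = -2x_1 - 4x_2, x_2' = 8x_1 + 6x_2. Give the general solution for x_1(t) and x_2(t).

x_1(t) = -C_1e^(2t)sin(4t) + C_2e^(2t)cos(4t), x_2(t) = C_1e^(2t)sin(4t) + C_1e^(2t)cos(4t) + C_2e^(2t)sin(4t) - C_2e^(2t)cos(4t)

Coefficient matrix A = [[-2, -4], [8, 6]].
Characteristic polynomial det(A - λI) = λ^2 - 4λ + 20 = 0.
Eigenvalues λ = 2 ± 4i (complex conjugate pair).
For λ=2+4i: an eigenvector is (0,1) - i(-1,1) = (0 + i, 1 - i).
A real fundamental pair from Re and Im of e^((2+4i)t)v: X_1 = e^(2t)(cos(4t)·(0,1) + sin(4t)·(-1,1)), X_2 = e^(2t)(sin(4t)·(0,1) - cos(4t)·(-1,1)).
General solution: C_1X_1 + C_2X_2.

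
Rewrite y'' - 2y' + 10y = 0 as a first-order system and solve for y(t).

Let x_1 = y, x_2 = y'. Then x_1' = x_2 and x_2' = -10x_1 + 2x_2.
A = [[0,1],[-10,2]]; det(A-λI) = λ^2 - 2λ + 10.
Eigenvalues λ = 1 ± 3i.

y(t) = c_1e^(t)cos(3t) + c_2e^(t)sin(3t)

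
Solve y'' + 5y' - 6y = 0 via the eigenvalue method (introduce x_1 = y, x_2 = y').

y(t) = C_1e^(t) + C_2e^(-6t)

Let x_1 = y, x_2 = y'. Then x_1' = x_2 and x_2' = 6x_1 - 5x_2.
A = [[0,1],[6,-5]]; det(A-λI) = λ^2 + 5λ - 6.
Eigenvalues λ = 1, -6 with eigenvectors (1,1), (1,-6).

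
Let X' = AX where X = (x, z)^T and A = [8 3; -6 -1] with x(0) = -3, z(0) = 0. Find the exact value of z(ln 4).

6048

A = [[8,3],[-6,-1]]; eigenvalues λ = 5, 2.
Eigenvectors: (1,-1) for λ=5, (-1,2) for λ=2.
From the initial condition, c_1 = -6, c_2 = -3.
z(ln 4) = (-6)(4^5)(-1) + (-3)(4^2)(2) = 6048.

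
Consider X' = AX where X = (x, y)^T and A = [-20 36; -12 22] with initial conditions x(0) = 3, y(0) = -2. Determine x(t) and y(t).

x(t) = -21e^(4t) + 24e^(-2t), y(t) = -14e^(4t) + 12e^(-2t)

Coefficient matrix A = [[-20, 36], [-12, 22]].
Characteristic polynomial det(A - λI) = λ^2 - 2λ - 8 = 0.
Eigenvalues λ = 4, -2.
For λ=4: (A-λI) row 1 is [-24, 36], so an eigenvector is (-3, -2).
For λ=-2: (A-λI) row 1 is [-18, 36], so an eigenvector is (-2, -1).
General solution: C_1e^(4t)(-3,-2) + C_2e^(-2t)(-2,-1).
Applying x(0)=3, y(0)=-2 gives C_1=7, C_2=-12.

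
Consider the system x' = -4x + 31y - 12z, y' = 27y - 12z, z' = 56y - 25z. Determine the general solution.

Coefficient matrix A = [[-4, 31, -12], [0, 27, -12], [0, 56, -25]].
det(A - λI) = 0 gives eigenvalues λ = -4, -1, 3.
For λ=-4: eigenvector (1,0,0).
For λ=-1: eigenvector (3,3,7).
For λ=3: eigenvector (1,1,2).
General solution: C_1e^(-4t)(1,0,0) + C_2e^(-t)(3,3,7) + C_3e^(3t)(1,1,2).

x(t) = C_1e^(-4t) + 3C_2e^(-t) + C_3e^(3t), y(t) = 3C_2e^(-t) + C_3e^(3t), z(t) = 7C_2e^(-t) + 2C_3e^(3t)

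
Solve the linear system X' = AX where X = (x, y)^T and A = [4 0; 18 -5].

x(t) = C_2e^(4t), y(t) = C_1e^(-5t) + 2C_2e^(4t)

Coefficient matrix A = [[4, 0], [18, -5]].
Characteristic polynomial det(A - λI) = λ^2 + λ - 20 = 0.
Eigenvalues λ = -5, 4.
For λ=-5: (A-λI) row 1 is [9, 0], so an eigenvector is (0, 1).
For λ=4: (A-λI) row 2 is [18, -9], so an eigenvector is (1, 2).
General solution: C_1e^(-5t)(0,1) + C_2e^(4t)(1,2).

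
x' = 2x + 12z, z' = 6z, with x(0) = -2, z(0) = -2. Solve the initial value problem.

Coefficient matrix A = [[2, 12], [0, 6]].
Characteristic polynomial det(A - λI) = λ^2 - 8λ + 12 = 0.
Eigenvalues λ = 6, 2.
For λ=6: (A-λI) row 1 is [-4, 12], so an eigenvector is (-3, -1).
For λ=2: (A-λI) row 1 is [0, 12], so an eigenvector is (-1, 0).
General solution: C_1e^(6t)(-3,-1) + C_2e^(2t)(-1,0).
Applying x(0)=-2, z(0)=-2 gives C_1=2, C_2=-4.

x(t) = -6e^(6t) + 4e^(2t), z(t) = -2e^(6t)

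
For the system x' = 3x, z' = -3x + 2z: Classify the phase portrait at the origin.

unstable node

A = [[3,0],[-3,2]]; det(A-λI) = λ^2 - 5λ + 6.
λ = 3, 2: both positive.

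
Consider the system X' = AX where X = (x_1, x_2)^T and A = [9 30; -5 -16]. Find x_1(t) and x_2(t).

x_1(t) = 3K_1e^(-t) - 2K_2e^(-6t), x_2(t) = -K_1e^(-t) + K_2e^(-6t)

Coefficient matrix A = [[9, 30], [-5, -16]].
Characteristic polynomial det(A - λI) = λ^2 + 7λ + 6 = 0.
Eigenvalues λ = -1, -6.
For λ=-1: (A-λI) row 1 is [10, 30], so an eigenvector is (3, -1).
For λ=-6: (A-λI) row 1 is [15, 30], so an eigenvector is (-2, 1).
General solution: K_1e^(-t)(3,-1) + K_2e^(-6t)(-2,1).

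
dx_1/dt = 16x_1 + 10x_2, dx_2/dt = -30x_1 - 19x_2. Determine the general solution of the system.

Coefficient matrix A = [[16, 10], [-30, -19]].
Characteristic polynomial det(A - λI) = λ^2 + 3λ - 4 = 0.
Eigenvalues λ = -4, 1.
For λ=-4: (A-λI) row 1 is [20, 10], so an eigenvector is (1, -2).
For λ=1: (A-λI) row 1 is [15, 10], so an eigenvector is (2, -3).
General solution: C_1e^(-4t)(1,-2) + C_2e^(t)(2,-3).

x_1(t) = C_1e^(-4t) + 2C_2e^(t), x_2(t) = -2C_1e^(-4t) - 3C_2e^(t)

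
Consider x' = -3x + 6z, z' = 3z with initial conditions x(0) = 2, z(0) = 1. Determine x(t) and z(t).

Coefficient matrix A = [[-3, 6], [0, 3]].
Characteristic polynomial det(A - λI) = λ^2 - 9 = 0.
Eigenvalues λ = -3, 3.
For λ=-3: (A-λI) row 1 is [0, 6], so an eigenvector is (-1, 0).
For λ=3: (A-λI) row 1 is [-6, 6], so an eigenvector is (1, 1).
General solution: C_1e^(-3t)(-1,0) + C_2e^(3t)(1,1).
Applying x(0)=2, z(0)=1 gives C_1=-1, C_2=1.

x(t) = e^(3t) + e^(-3t), z(t) = e^(3t)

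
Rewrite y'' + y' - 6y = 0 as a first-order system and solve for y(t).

y(t) = c_1e^(-3t) + c_2e^(2t)

Let x_1 = y, x_2 = y'. Then x_1' = x_2 and x_2' = 6x_1 - x_2.
A = [[0,1],[6,-1]]; det(A-λI) = λ^2 + λ - 6.
Eigenvalues λ = -3, 2 with eigenvectors (1,-3), (1,2).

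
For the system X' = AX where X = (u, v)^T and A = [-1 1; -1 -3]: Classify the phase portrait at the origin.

stable improper node

A = [[-1,1],[-1,-3]]; det(A-λI) = λ^2 + 4λ + 4.
repeated λ = -2 with a single eigenvector.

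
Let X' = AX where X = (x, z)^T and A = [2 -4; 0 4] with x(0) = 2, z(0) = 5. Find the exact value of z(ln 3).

A = [[2,-4],[0,4]]; eigenvalues λ = 4, 2.
Eigenvectors: (-2,1) for λ=4, (1,0) for λ=2.
From the initial condition, c_1 = 5, c_2 = 12.
z(ln 3) = (5)(3^4)(1) + (12)(3^2)(0) = 405.

405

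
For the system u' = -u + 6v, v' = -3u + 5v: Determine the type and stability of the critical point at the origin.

A = [[-1,6],[-3,5]]; det(A-λI) = λ^2 - 4λ + 13.
λ = 2 ± 3i: positive real part.

unstable spiral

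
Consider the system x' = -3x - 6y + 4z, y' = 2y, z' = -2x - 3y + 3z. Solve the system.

x(t) = -2K_1e^(2t) + K_2e^(t) - 2K_3e^(-t), y(t) = K_1e^(2t), z(t) = -K_1e^(2t) + K_2e^(t) - K_3e^(-t)

Coefficient matrix A = [[-3, -6, 4], [0, 2, 0], [-2, -3, 3]].
det(A - λI) = 0 gives eigenvalues λ = 2, 1, -1.
For λ=2: eigenvector (-2,1,-1).
For λ=1: eigenvector (1,0,1).
For λ=-1: eigenvector (-2,0,-1).
General solution: K_1e^(2t)(-2,1,-1) + K_2e^(t)(1,0,1) + K_3e^(-t)(-2,0,-1).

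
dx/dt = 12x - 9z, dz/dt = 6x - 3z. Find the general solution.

Coefficient matrix A = [[12, -9], [6, -3]].
Characteristic polynomial det(A - λI) = λ^2 - 9λ + 18 = 0.
Eigenvalues λ = 3, 6.
For λ=3: (A-λI) row 1 is [9, -9], so an eigenvector is (1, 1).
For λ=6: (A-λI) row 1 is [6, -9], so an eigenvector is (-3, -2).
General solution: K_1e^(3t)(1,1) + K_2e^(6t)(-3,-2).

x(t) = K_1e^(3t) - 3K_2e^(6t), z(t) = K_1e^(3t) - 2K_2e^(6t)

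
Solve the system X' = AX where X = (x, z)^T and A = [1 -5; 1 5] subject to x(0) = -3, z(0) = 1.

Coefficient matrix A = [[1, -5], [1, 5]].
Characteristic polynomial det(A - λI) = λ^2 - 6λ + 10 = 0.
Eigenvalues λ = 3 ± i (complex conjugate pair).
For λ=3+i: an eigenvector is (1,0) - i(-2,1) = (1 + 2i, 0 - i).
A real fundamental pair from Re and Im of e^((3+i)t)v: X_1 = e^(3t)(cos(t)·(1,0) + sin(t)·(-2,1)), X_2 = e^(3t)(sin(t)·(1,0) - cos(t)·(-2,1)).
General solution: K_1X_1 + K_2X_2.
Applying x(0)=-3, z(0)=1 gives K_1=-1, K_2=-1.

x(t) = e^(3t)sin(t) - 3e^(3t)cos(t), z(t) = -e^(3t)sin(t) + e^(3t)cos(t)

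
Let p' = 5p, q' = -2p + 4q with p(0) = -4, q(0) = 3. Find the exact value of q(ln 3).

A = [[5,0],[-2,4]]; eigenvalues λ = 5, 4.
Eigenvectors: (1,-2) for λ=5, (0,-1) for λ=4.
From the initial condition, c_1 = -4, c_2 = 5.
q(ln 3) = (-4)(3^5)(-2) + (5)(3^4)(-1) = 1539.

1539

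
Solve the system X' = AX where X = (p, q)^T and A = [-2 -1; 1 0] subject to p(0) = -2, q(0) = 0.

Coefficient matrix A = [[-2, -1], [1, 0]].
Characteristic polynomial det(A - λI) = λ^2 + 2λ + 1 = 0.
Single eigenvalue λ = -1 with algebraic multiplicity 2.
Eigenvector v = (1,-1); generalized eigenvector w with (A-λI)w=v is (-1,0).
General solution: e^(-t)[c_1·v + c_2·(t·v + w)].
Applying p(0)=-2, q(0)=0 gives c_1=0, c_2=2.

p(t) = 2te^(-t) - 2e^(-t), q(t) = -2te^(-t)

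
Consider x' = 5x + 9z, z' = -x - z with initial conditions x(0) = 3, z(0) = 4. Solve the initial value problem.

x(t) = 45te^(2t) + 3e^(2t), z(t) = -15te^(2t) + 4e^(2t)

Coefficient matrix A = [[5, 9], [-1, -1]].
Characteristic polynomial det(A - λI) = λ^2 - 4λ + 4 = 0.
Single eigenvalue λ = 2 with algebraic multiplicity 2.
Eigenvector v = (-3,1); generalized eigenvector w with (A-λI)w=v is (-1,0).
General solution: e^(2t)[C_1·v + C_2·(t·v + w)].
Applying x(0)=3, z(0)=4 gives C_1=4, C_2=-15.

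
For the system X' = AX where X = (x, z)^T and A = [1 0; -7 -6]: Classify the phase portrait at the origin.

saddle

A = [[1,0],[-7,-6]]; det(A-λI) = λ^2 + 5λ - 6.
λ = 1, -6: opposite signs.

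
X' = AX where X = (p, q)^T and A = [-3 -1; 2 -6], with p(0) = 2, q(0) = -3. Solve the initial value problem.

Coefficient matrix A = [[-3, -1], [2, -6]].
Characteristic polynomial det(A - λI) = λ^2 + 9λ + 20 = 0.
Eigenvalues λ = -4, -5.
For λ=-4: (A-λI) row 1 is [1, -1], so an eigenvector is (-1, -1).
For λ=-5: (A-λI) row 1 is [2, -1], so an eigenvector is (1, 2).
General solution: c_1e^(-4t)(-1,-1) + c_2e^(-5t)(1,2).
Applying p(0)=2, q(0)=-3 gives c_1=-7, c_2=-5.

p(t) = 7e^(-4t) - 5e^(-5t), q(t) = 7e^(-4t) - 10e^(-5t)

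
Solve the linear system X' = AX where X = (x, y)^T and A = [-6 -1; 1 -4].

x(t) = K_1e^(-5t) + K_2te^(-5t) - 3K_2e^(-5t), y(t) = -K_1e^(-5t) - K_2te^(-5t) + 2K_2e^(-5t)

Coefficient matrix A = [[-6, -1], [1, -4]].
Characteristic polynomial det(A - λI) = λ^2 + 10λ + 25 = 0.
Single eigenvalue λ = -5 with algebraic multiplicity 2.
Eigenvector v = (1,-1); generalized eigenvector w with (A-λI)w=v is (-3,2).
General solution: e^(-5t)[K_1·v + K_2·(t·v + w)].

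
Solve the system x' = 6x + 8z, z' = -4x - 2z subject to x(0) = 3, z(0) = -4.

Coefficient matrix A = [[6, 8], [-4, -2]].
Characteristic polynomial det(A - λI) = λ^2 - 4λ + 20 = 0.
Eigenvalues λ = 2 ± 4i (complex conjugate pair).
For λ=2+4i: an eigenvector is (1,-1) - i(-1,0) = (1 + i, -1).
A real fundamental pair from Re and Im of e^((2+4i)t)v: X_1 = e^(2t)(cos(4t)·(1,-1) + sin(4t)·(-1,0)), X_2 = e^(2t)(sin(4t)·(1,-1) - cos(4t)·(-1,0)).
General solution: C_1X_1 + C_2X_2.
Applying x(0)=3, z(0)=-4 gives C_1=4, C_2=-1.

x(t) = -5e^(2t)sin(4t) + 3e^(2t)cos(4t), z(t) = e^(2t)sin(4t) - 4e^(2t)cos(4t)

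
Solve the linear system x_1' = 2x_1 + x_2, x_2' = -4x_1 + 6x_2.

x_1(t) = c_1e^(4t) + c_2te^(4t), x_2(t) = 2c_1e^(4t) + 2c_2te^(4t) + c_2e^(4t)

Coefficient matrix A = [[2, 1], [-4, 6]].
Characteristic polynomial det(A - λI) = λ^2 - 8λ + 16 = 0.
Single eigenvalue λ = 4 with algebraic multiplicity 2.
Eigenvector v = (1,2); generalized eigenvector w with (A-λI)w=v is (0,1).
General solution: e^(4t)[c_1·v + c_2·(t·v + w)].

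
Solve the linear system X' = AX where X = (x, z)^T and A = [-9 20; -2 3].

Coefficient matrix A = [[-9, 20], [-2, 3]].
Characteristic polynomial det(A - λI) = λ^2 + 6λ + 13 = 0.
Eigenvalues λ = -3 ± 2i (complex conjugate pair).
For λ=-3+2i: an eigenvector is (1,0) - i(-3,-1) = (1 + 3i, 0 + i).
A real fundamental pair from Re and Im of e^((-3+2i)t)v: X_1 = e^(-3t)(cos(2t)·(1,0) + sin(2t)·(-3,-1)), X_2 = e^(-3t)(sin(2t)·(1,0) - cos(2t)·(-3,-1)).
General solution: C_1X_1 + C_2X_2.

x(t) = -3C_1e^(-3t)sin(2t) + C_1e^(-3t)cos(2t) + C_2e^(-3t)sin(2t) + 3C_2e^(-3t)cos(2t), z(t) = -C_1e^(-3t)sin(2t) + C_2e^(-3t)cos(2t)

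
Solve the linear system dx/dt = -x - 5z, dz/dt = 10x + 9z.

x(t) = -K_1e^(4t)cos(5t) - K_2e^(4t)sin(5t), z(t) = -K_1e^(4t)sin(5t) + K_1e^(4t)cos(5t) + K_2e^(4t)sin(5t) + K_2e^(4t)cos(5t)

Coefficient matrix A = [[-1, -5], [10, 9]].
Characteristic polynomial det(A - λI) = λ^2 - 8λ + 41 = 0.
Eigenvalues λ = 4 ± 5i (complex conjugate pair).
For λ=4+5i: an eigenvector is (-1,1) - i(0,-1) = (-1, 1 + i).
A real fundamental pair from Re and Im of e^((4+5i)t)v: X_1 = e^(4t)(cos(5t)·(-1,1) + sin(5t)·(0,-1)), X_2 = e^(4t)(sin(5t)·(-1,1) - cos(5t)·(0,-1)).
General solution: K_1X_1 + K_2X_2.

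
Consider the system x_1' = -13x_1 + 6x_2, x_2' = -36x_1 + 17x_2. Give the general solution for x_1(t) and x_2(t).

Coefficient matrix A = [[-13, 6], [-36, 17]].
Characteristic polynomial det(A - λI) = λ^2 - 4λ - 5 = 0.
Eigenvalues λ = 5, -1.
For λ=5: (A-λI) row 1 is [-18, 6], so an eigenvector is (-1, -3).
For λ=-1: (A-λI) row 1 is [-12, 6], so an eigenvector is (1, 2).
General solution: C_1e^(5t)(-1,-3) + C_2e^(-t)(1,2).

x_1(t) = -C_1e^(5t) + C_2e^(-t), x_2(t) = -3C_1e^(5t) + 2C_2e^(-t)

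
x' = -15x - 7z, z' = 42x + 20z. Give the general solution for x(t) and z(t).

x(t) = K_1e^(-t) + K_2e^(6t), z(t) = -2K_1e^(-t) - 3K_2e^(6t)

Coefficient matrix A = [[-15, -7], [42, 20]].
Characteristic polynomial det(A - λI) = λ^2 - 5λ - 6 = 0.
Eigenvalues λ = -1, 6.
For λ=-1: (A-λI) row 1 is [-14, -7], so an eigenvector is (1, -2).
For λ=6: (A-λI) row 1 is [-21, -7], so an eigenvector is (1, -3).
General solution: K_1e^(-t)(1,-2) + K_2e^(6t)(1,-3).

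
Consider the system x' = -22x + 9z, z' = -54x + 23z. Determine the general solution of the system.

x(t) = K_1e^(5t) + K_2e^(-4t), z(t) = 3K_1e^(5t) + 2K_2e^(-4t)

Coefficient matrix A = [[-22, 9], [-54, 23]].
Characteristic polynomial det(A - λI) = λ^2 - λ - 20 = 0.
Eigenvalues λ = 5, -4.
For λ=5: (A-λI) row 1 is [-27, 9], so an eigenvector is (1, 3).
For λ=-4: (A-λI) row 1 is [-18, 9], so an eigenvector is (1, 2).
General solution: K_1e^(5t)(1,3) + K_2e^(-4t)(1,2).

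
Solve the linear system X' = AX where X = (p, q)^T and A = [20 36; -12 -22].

Coefficient matrix A = [[20, 36], [-12, -22]].
Characteristic polynomial det(A - λI) = λ^2 + 2λ - 8 = 0.
Eigenvalues λ = 2, -4.
For λ=2: (A-λI) row 1 is [18, 36], so an eigenvector is (-2, 1).
For λ=-4: (A-λI) row 1 is [24, 36], so an eigenvector is (-3, 2).
General solution: K_1e^(2t)(-2,1) + K_2e^(-4t)(-3,2).

p(t) = -2K_1e^(2t) - 3K_2e^(-4t), q(t) = K_1e^(2t) + 2K_2e^(-4t)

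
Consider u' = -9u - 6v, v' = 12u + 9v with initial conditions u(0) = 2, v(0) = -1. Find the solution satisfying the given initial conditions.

Coefficient matrix A = [[-9, -6], [12, 9]].
Characteristic polynomial det(A - λI) = λ^2 - 9 = 0.
Eigenvalues λ = 3, -3.
For λ=3: (A-λI) row 1 is [-12, -6], so an eigenvector is (1, -2).
For λ=-3: (A-λI) row 1 is [-6, -6], so an eigenvector is (-1, 1).
General solution: c_1e^(3t)(1,-2) + c_2e^(-3t)(-1,1).
Applying u(0)=2, v(0)=-1 gives c_1=-1, c_2=-3.

u(t) = -e^(3t) + 3e^(-3t), v(t) = 2e^(3t) - 3e^(-3t)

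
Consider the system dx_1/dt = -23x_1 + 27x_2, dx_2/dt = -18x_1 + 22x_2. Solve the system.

Coefficient matrix A = [[-23, 27], [-18, 22]].
Characteristic polynomial det(A - λI) = λ^2 + λ - 20 = 0.
Eigenvalues λ = -5, 4.
For λ=-5: (A-λI) row 1 is [-18, 27], so an eigenvector is (-3, -2).
For λ=4: (A-λI) row 1 is [-27, 27], so an eigenvector is (1, 1).
General solution: K_1e^(-5t)(-3,-2) + K_2e^(4t)(1,1).

x_1(t) = -3K_1e^(-5t) + K_2e^(4t), x_2(t) = -2K_1e^(-5t) + K_2e^(4t)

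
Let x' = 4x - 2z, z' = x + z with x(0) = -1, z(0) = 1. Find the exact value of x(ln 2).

-20

A = [[4,-2],[1,1]]; eigenvalues λ = 3, 2.
Eigenvectors: (2,1) for λ=3, (1,1) for λ=2.
From the initial condition, c_1 = -2, c_2 = 3.
x(ln 2) = (-2)(2^3)(2) + (3)(2^2)(1) = -20.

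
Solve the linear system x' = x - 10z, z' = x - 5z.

x(t) = -c_1e^(-2t)sin(t) + 3c_1e^(-2t)cos(t) + 3c_2e^(-2t)sin(t) + c_2e^(-2t)cos(t), z(t) = c_1e^(-2t)cos(t) + c_2e^(-2t)sin(t)

Coefficient matrix A = [[1, -10], [1, -5]].
Characteristic polynomial det(A - λI) = λ^2 + 4λ + 5 = 0.
Eigenvalues λ = -2 ± i (complex conjugate pair).
For λ=-2+i: an eigenvector is (3,1) - i(-1,0) = (3 + i, 1).
A real fundamental pair from Re and Im of e^((-2+i)t)v: X_1 = e^(-2t)(cos(t)·(3,1) + sin(t)·(-1,0)), X_2 = e^(-2t)(sin(t)·(3,1) - cos(t)·(-1,0)).
General solution: c_1X_1 + c_2X_2.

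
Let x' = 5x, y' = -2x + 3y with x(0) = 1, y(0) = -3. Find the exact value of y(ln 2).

-48

A = [[5,0],[-2,3]]; eigenvalues λ = 3, 5.
Eigenvectors: (0,1) for λ=3, (1,-1) for λ=5.
From the initial condition, c_1 = -2, c_2 = 1.
y(ln 2) = (-2)(2^3)(1) + (1)(2^5)(-1) = -48.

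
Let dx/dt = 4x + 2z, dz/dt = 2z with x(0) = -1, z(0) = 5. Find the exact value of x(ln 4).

944

A = [[4,2],[0,2]]; eigenvalues λ = 4, 2.
Eigenvectors: (-1,0) for λ=4, (1,-1) for λ=2.
From the initial condition, c_1 = -4, c_2 = -5.
x(ln 4) = (-4)(4^4)(-1) + (-5)(4^2)(1) = 944.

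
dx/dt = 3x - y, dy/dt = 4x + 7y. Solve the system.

Coefficient matrix A = [[3, -1], [4, 7]].
Characteristic polynomial det(A - λI) = λ^2 - 10λ + 25 = 0.
Single eigenvalue λ = 5 with algebraic multiplicity 2.
Eigenvector v = (-1,2); generalized eigenvector w with (A-λI)w=v is (0,1).
General solution: e^(5t)[K_1·v + K_2·(t·v + w)].

x(t) = -K_1e^(5t) - K_2te^(5t), y(t) = 2K_1e^(5t) + 2K_2te^(5t) + K_2e^(5t)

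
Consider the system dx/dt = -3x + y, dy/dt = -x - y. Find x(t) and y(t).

Coefficient matrix A = [[-3, 1], [-1, -1]].
Characteristic polynomial det(A - λI) = λ^2 + 4λ + 4 = 0.
Single eigenvalue λ = -2 with algebraic multiplicity 2.
Eigenvector v = (-1,-1); generalized eigenvector w with (A-λI)w=v is (3,2).
General solution: e^(-2t)[K_1·v + K_2·(t·v + w)].

x(t) = -K_1e^(-2t) - K_2te^(-2t) + 3K_2e^(-2t), y(t) = -K_1e^(-2t) - K_2te^(-2t) + 2K_2e^(-2t)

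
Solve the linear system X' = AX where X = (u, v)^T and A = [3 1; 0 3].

u(t) = -C_1e^(3t) - C_2te^(3t) + 2C_2e^(3t), v(t) = -C_2e^(3t)

Coefficient matrix A = [[3, 1], [0, 3]].
Characteristic polynomial det(A - λI) = λ^2 - 6λ + 9 = 0.
Single eigenvalue λ = 3 with algebraic multiplicity 2.
Eigenvector v = (-1,0); generalized eigenvector w with (A-λI)w=v is (2,-1).
General solution: e^(3t)[C_1·v + C_2·(t·v + w)].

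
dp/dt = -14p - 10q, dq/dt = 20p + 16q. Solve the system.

Coefficient matrix A = [[-14, -10], [20, 16]].
Characteristic polynomial det(A - λI) = λ^2 - 2λ - 24 = 0.
Eigenvalues λ = -4, 6.
For λ=-4: (A-λI) row 1 is [-10, -10], so an eigenvector is (-1, 1).
For λ=6: (A-λI) row 1 is [-20, -10], so an eigenvector is (-1, 2).
General solution: C_1e^(-4t)(-1,1) + C_2e^(6t)(-1,2).

p(t) = -C_1e^(-4t) - C_2e^(6t), q(t) = C_1e^(-4t) + 2C_2e^(6t)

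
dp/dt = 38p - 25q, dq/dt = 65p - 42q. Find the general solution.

Coefficient matrix A = [[38, -25], [65, -42]].
Characteristic polynomial det(A - λI) = λ^2 + 4λ + 29 = 0.
Eigenvalues λ = -2 ± 5i (complex conjugate pair).
For λ=-2+5i: an eigenvector is (2,3) - i(1,2) = (2 - i, 3 - 2i).
A real fundamental pair from Re and Im of e^((-2+5i)t)v: X_1 = e^(-2t)(cos(5t)·(2,3) + sin(5t)·(1,2)), X_2 = e^(-2t)(sin(5t)·(2,3) - cos(5t)·(1,2)).
General solution: K_1X_1 + K_2X_2.

p(t) = K_1e^(-2t)sin(5t) + 2K_1e^(-2t)cos(5t) + 2K_2e^(-2t)sin(5t) - K_2e^(-2t)cos(5t), q(t) = 2K_1e^(-2t)sin(5t) + 3K_1e^(-2t)cos(5t) + 3K_2e^(-2t)sin(5t) - 2K_2e^(-2t)cos(5t)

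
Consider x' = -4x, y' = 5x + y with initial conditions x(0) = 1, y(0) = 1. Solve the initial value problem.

x(t) = e^(-4t), y(t) = 2e^(t) - e^(-4t)

Coefficient matrix A = [[-4, 0], [5, 1]].
Characteristic polynomial det(A - λI) = λ^2 + 3λ - 4 = 0.
Eigenvalues λ = 1, -4.
For λ=1: (A-λI) row 1 is [-5, 0], so an eigenvector is (0, -1).
For λ=-4: (A-λI) row 2 is [5, 5], so an eigenvector is (1, -1).
General solution: K_1e^(t)(0,-1) + K_2e^(-4t)(1,-1).
Applying x(0)=1, y(0)=1 gives K_1=-2, K_2=1.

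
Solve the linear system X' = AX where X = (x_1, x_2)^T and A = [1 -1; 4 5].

Coefficient matrix A = [[1, -1], [4, 5]].
Characteristic polynomial det(A - λI) = λ^2 - 6λ + 9 = 0.
Single eigenvalue λ = 3 with algebraic multiplicity 2.
Eigenvector v = (1,-2); generalized eigenvector w with (A-λI)w=v is (1,-3).
General solution: e^(3t)[C_1·v + C_2·(t·v + w)].

x_1(t) = C_1e^(3t) + C_2te^(3t) + C_2e^(3t), x_2(t) = -2C_1e^(3t) - 2C_2te^(3t) - 3C_2e^(3t)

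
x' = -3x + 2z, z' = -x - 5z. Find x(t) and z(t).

x(t) = C_1e^(-4t)sin(t) - C_1e^(-4t)cos(t) - C_2e^(-4t)sin(t) - C_2e^(-4t)cos(t), z(t) = C_1e^(-4t)cos(t) + C_2e^(-4t)sin(t)

Coefficient matrix A = [[-3, 2], [-1, -5]].
Characteristic polynomial det(A - λI) = λ^2 + 8λ + 17 = 0.
Eigenvalues λ = -4 ± i (complex conjugate pair).
For λ=-4+i: an eigenvector is (-1,1) - i(1,0) = (-1 - i, 1).
A real fundamental pair from Re and Im of e^((-4+i)t)v: X_1 = e^(-4t)(cos(t)·(-1,1) + sin(t)·(1,0)), X_2 = e^(-4t)(sin(t)·(-1,1) - cos(t)·(1,0)).
General solution: C_1X_1 + C_2X_2.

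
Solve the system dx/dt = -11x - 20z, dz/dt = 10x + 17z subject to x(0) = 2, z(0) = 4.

x(t) = -54e^(3t)sin(2t) + 2e^(3t)cos(2t), z(t) = 38e^(3t)sin(2t) + 4e^(3t)cos(2t)

Coefficient matrix A = [[-11, -20], [10, 17]].
Characteristic polynomial det(A - λI) = λ^2 - 6λ + 13 = 0.
Eigenvalues λ = 3 ± 2i (complex conjugate pair).
For λ=3+2i: an eigenvector is (-3,2) - i(1,-1) = (-3 - i, 2 + i).
A real fundamental pair from Re and Im of e^((3+2i)t)v: X_1 = e^(3t)(cos(2t)·(-3,2) + sin(2t)·(1,-1)), X_2 = e^(3t)(sin(2t)·(-3,2) - cos(2t)·(1,-1)).
General solution: c_1X_1 + c_2X_2.
Applying x(0)=2, z(0)=4 gives c_1=-6, c_2=16.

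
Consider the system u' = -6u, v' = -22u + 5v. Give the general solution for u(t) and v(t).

Coefficient matrix A = [[-6, 0], [-22, 5]].
Characteristic polynomial det(A - λI) = λ^2 + λ - 30 = 0.
Eigenvalues λ = 5, -6.
For λ=5: (A-λI) row 1 is [-11, 0], so an eigenvector is (0, 1).
For λ=-6: (A-λI) row 2 is [-22, 11], so an eigenvector is (-1, -2).
General solution: C_1e^(5t)(0,1) + C_2e^(-6t)(-1,-2).

u(t) = -C_2e^(-6t), v(t) = C_1e^(5t) - 2C_2e^(-6t)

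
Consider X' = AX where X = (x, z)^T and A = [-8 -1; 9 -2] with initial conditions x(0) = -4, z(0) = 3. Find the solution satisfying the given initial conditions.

x(t) = 9te^(-5t) - 4e^(-5t), z(t) = -27te^(-5t) + 3e^(-5t)

Coefficient matrix A = [[-8, -1], [9, -2]].
Characteristic polynomial det(A - λI) = λ^2 + 10λ + 25 = 0.
Single eigenvalue λ = -5 with algebraic multiplicity 2.
Eigenvector v = (-1,3); generalized eigenvector w with (A-λI)w=v is (0,1).
General solution: e^(-5t)[K_1·v + K_2·(t·v + w)].
Applying x(0)=-4, z(0)=3 gives K_1=4, K_2=-9.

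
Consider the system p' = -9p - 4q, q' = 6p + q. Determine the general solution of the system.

Coefficient matrix A = [[-9, -4], [6, 1]].
Characteristic polynomial det(A - λI) = λ^2 + 8λ + 15 = 0.
Eigenvalues λ = -5, -3.
For λ=-5: (A-λI) row 1 is [-4, -4], so an eigenvector is (-1, 1).
For λ=-3: (A-λI) row 1 is [-6, -4], so an eigenvector is (-2, 3).
General solution: C_1e^(-5t)(-1,1) + C_2e^(-3t)(-2,3).

p(t) = -C_1e^(-5t) - 2C_2e^(-3t), q(t) = C_1e^(-5t) + 3C_2e^(-3t)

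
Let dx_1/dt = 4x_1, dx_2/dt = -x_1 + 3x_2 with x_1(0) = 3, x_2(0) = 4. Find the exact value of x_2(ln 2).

8

A = [[4,0],[-1,3]]; eigenvalues λ = 3, 4.
Eigenvectors: (0,1) for λ=3, (-1,1) for λ=4.
From the initial condition, c_1 = 7, c_2 = -3.
x_2(ln 2) = (7)(2^3)(1) + (-3)(2^4)(1) = 8.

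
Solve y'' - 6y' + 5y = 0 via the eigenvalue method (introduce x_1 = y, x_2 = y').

Let x_1 = y, x_2 = y'. Then x_1' = x_2 and x_2' = -5x_1 + 6x_2.
A = [[0,1],[-5,6]]; det(A-λI) = λ^2 - 6λ + 5.
Eigenvalues λ = 1, 5 with eigenvectors (1,1), (1,5).

y(t) = K_1e^(t) + K_2e^(5t)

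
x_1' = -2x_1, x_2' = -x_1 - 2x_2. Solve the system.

Coefficient matrix A = [[-2, 0], [-1, -2]].
Characteristic polynomial det(A - λI) = λ^2 + 4λ + 4 = 0.
Single eigenvalue λ = -2 with algebraic multiplicity 2.
Eigenvector v = (0,-1); generalized eigenvector w with (A-λI)w=v is (1,3).
General solution: e^(-2t)[c_1·v + c_2·(t·v + w)].

x_1(t) = c_2e^(-2t), x_2(t) = -c_1e^(-2t) - c_2te^(-2t) + 3c_2e^(-2t)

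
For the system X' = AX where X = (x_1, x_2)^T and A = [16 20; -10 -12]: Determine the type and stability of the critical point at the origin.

unstable spiral

A = [[16,20],[-10,-12]]; det(A-λI) = λ^2 - 4λ + 8.
λ = 2 ± 2i: positive real part.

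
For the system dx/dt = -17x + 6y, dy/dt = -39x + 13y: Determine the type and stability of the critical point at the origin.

stable spiral

A = [[-17,6],[-39,13]]; det(A-λI) = λ^2 + 4λ + 13.
λ = -2 ± 3i: negative real part.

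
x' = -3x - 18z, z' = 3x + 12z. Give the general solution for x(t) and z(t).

Coefficient matrix A = [[-3, -18], [3, 12]].
Characteristic polynomial det(A - λI) = λ^2 - 9λ + 18 = 0.
Eigenvalues λ = 3, 6.
For λ=3: (A-λI) row 1 is [-6, -18], so an eigenvector is (-3, 1).
For λ=6: (A-λI) row 1 is [-9, -18], so an eigenvector is (2, -1).
General solution: c_1e^(3t)(-3,1) + c_2e^(6t)(2,-1).

x(t) = -3c_1e^(3t) + 2c_2e^(6t), z(t) = c_1e^(3t) - c_2e^(6t)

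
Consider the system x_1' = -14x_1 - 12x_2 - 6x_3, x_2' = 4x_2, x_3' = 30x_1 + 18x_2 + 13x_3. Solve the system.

Coefficient matrix A = [[-14, -12, -6], [0, 4, 0], [30, 18, 13]].
det(A - λI) = 0 gives eigenvalues λ = -2, 1, 4.
For λ=-2: eigenvector (1,0,-2).
For λ=1: eigenvector (-2,0,5).
For λ=4: eigenvector (0,1,-2).
General solution: C_1e^(-2t)(1,0,-2) + C_2e^(t)(-2,0,5) + C_3e^(4t)(0,1,-2).

x_1(t) = C_1e^(-2t) - 2C_2e^(t), x_2(t) = C_3e^(4t), x_3(t) = -2C_1e^(-2t) + 5C_2e^(t) - 2C_3e^(4t)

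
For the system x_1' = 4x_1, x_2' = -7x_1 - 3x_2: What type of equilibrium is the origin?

A = [[4,0],[-7,-3]]; det(A-λI) = λ^2 - λ - 12.
λ = -3, 4: opposite signs.

saddle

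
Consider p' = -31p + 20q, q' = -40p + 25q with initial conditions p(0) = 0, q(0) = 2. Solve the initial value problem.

Coefficient matrix A = [[-31, 20], [-40, 25]].
Characteristic polynomial det(A - λI) = λ^2 + 6λ + 25 = 0.
Eigenvalues λ = -3 ± 4i (complex conjugate pair).
For λ=-3+4i: an eigenvector is (-2,-3) - i(-1,-1) = (-2 + i, -3 + i).
A real fundamental pair from Re and Im of e^((-3+4i)t)v: X_1 = e^(-3t)(cos(4t)·(-2,-3) + sin(4t)·(-1,-1)), X_2 = e^(-3t)(sin(4t)·(-2,-3) - cos(4t)·(-1,-1)).
General solution: c_1X_1 + c_2X_2.
Applying p(0)=0, q(0)=2 gives c_1=-2, c_2=-4.

p(t) = 10e^(-3t)sin(4t), q(t) = 14e^(-3t)sin(4t) + 2e^(-3t)cos(4t)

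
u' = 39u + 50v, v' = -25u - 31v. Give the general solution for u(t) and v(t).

u(t) = 3C_1e^(4t)sin(5t) - C_1e^(4t)cos(5t) - C_2e^(4t)sin(5t) - 3C_2e^(4t)cos(5t), v(t) = -2C_1e^(4t)sin(5t) + C_1e^(4t)cos(5t) + C_2e^(4t)sin(5t) + 2C_2e^(4t)cos(5t)

Coefficient matrix A = [[39, 50], [-25, -31]].
Characteristic polynomial det(A - λI) = λ^2 - 8λ + 41 = 0.
Eigenvalues λ = 4 ± 5i (complex conjugate pair).
For λ=4+5i: an eigenvector is (-1,1) - i(3,-2) = (-1 - 3i, 1 + 2i).
A real fundamental pair from Re and Im of e^((4+5i)t)v: X_1 = e^(4t)(cos(5t)·(-1,1) + sin(5t)·(3,-2)), X_2 = e^(4t)(sin(5t)·(-1,1) - cos(5t)·(3,-2)).
General solution: C_1X_1 + C_2X_2.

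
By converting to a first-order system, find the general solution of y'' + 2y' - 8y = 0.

y(t) = C_1e^(2t) + C_2e^(-4t)

Let x_1 = y, x_2 = y'. Then x_1' = x_2 and x_2' = 8x_1 - 2x_2.
A = [[0,1],[8,-2]]; det(A-λI) = λ^2 + 2λ - 8.
Eigenvalues λ = 2, -4 with eigenvectors (1,2), (1,-4).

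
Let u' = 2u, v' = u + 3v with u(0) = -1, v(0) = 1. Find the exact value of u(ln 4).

-16

A = [[2,0],[1,3]]; eigenvalues λ = 3, 2.
Eigenvectors: (0,1) for λ=3, (1,-1) for λ=2.
From the initial condition, c_1 = 0, c_2 = -1.
u(ln 4) = (0)(4^3)(0) + (-1)(4^2)(1) = -16.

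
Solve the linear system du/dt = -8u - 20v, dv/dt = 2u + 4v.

Coefficient matrix A = [[-8, -20], [2, 4]].
Characteristic polynomial det(A - λI) = λ^2 + 4λ + 8 = 0.
Eigenvalues λ = -2 ± 2i (complex conjugate pair).
For λ=-2+2i: an eigenvector is (3,-1) - i(1,0) = (3 - i, -1).
A real fundamental pair from Re and Im of e^((-2+2i)t)v: X_1 = e^(-2t)(cos(2t)·(3,-1) + sin(2t)·(1,0)), X_2 = e^(-2t)(sin(2t)·(3,-1) - cos(2t)·(1,0)).
General solution: c_1X_1 + c_2X_2.

u(t) = c_1e^(-2t)sin(2t) + 3c_1e^(-2t)cos(2t) + 3c_2e^(-2t)sin(2t) - c_2e^(-2t)cos(2t), v(t) = -c_1e^(-2t)cos(2t) - c_2e^(-2t)sin(2t)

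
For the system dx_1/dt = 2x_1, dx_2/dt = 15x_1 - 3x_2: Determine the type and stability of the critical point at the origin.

saddle

A = [[2,0],[15,-3]]; det(A-λI) = λ^2 + λ - 6.
λ = -3, 2: opposite signs.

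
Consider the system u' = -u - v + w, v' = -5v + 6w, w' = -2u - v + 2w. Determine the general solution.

Coefficient matrix A = [[-1, -1, 1], [0, -5, 6], [-2, -1, 2]].
det(A - λI) = 0 gives eigenvalues λ = -3, -2, 1.
For λ=-3: eigenvector (1,3,1).
For λ=-2: eigenvector (1,2,1).
For λ=1: eigenvector (0,1,1).
General solution: K_1e^(-3t)(1,3,1) + K_2e^(-2t)(1,2,1) + K_3e^(t)(0,1,1).

u(t) = K_1e^(-3t) + K_2e^(-2t), v(t) = 3K_1e^(-3t) + 2K_2e^(-2t) + K_3e^(t), w(t) = K_1e^(-3t) + K_2e^(-2t) + K_3e^(t)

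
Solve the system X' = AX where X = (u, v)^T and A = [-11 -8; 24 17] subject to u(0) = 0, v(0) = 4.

u(t) = -8e^(5t) + 8e^(t), v(t) = 16e^(5t) - 12e^(t)

Coefficient matrix A = [[-11, -8], [24, 17]].
Characteristic polynomial det(A - λI) = λ^2 - 6λ + 5 = 0.
Eigenvalues λ = 5, 1.
For λ=5: (A-λI) row 1 is [-16, -8], so an eigenvector is (-1, 2).
For λ=1: (A-λI) row 1 is [-12, -8], so an eigenvector is (-2, 3).
General solution: C_1e^(5t)(-1,2) + C_2e^(t)(-2,3).
Applying u(0)=0, v(0)=4 gives C_1=8, C_2=-4.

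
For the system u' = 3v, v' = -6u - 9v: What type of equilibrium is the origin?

A = [[0,3],[-6,-9]]; det(A-λI) = λ^2 + 9λ + 18.
λ = -3, -6: both negative.

stable node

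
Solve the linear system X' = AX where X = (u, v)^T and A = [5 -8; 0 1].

Coefficient matrix A = [[5, -8], [0, 1]].
Characteristic polynomial det(A - λI) = λ^2 - 6λ + 5 = 0.
Eigenvalues λ = 1, 5.
For λ=1: (A-λI) row 1 is [4, -8], so an eigenvector is (2, 1).
For λ=5: (A-λI) row 1 is [0, -8], so an eigenvector is (1, 0).
General solution: K_1e^(t)(2,1) + K_2e^(5t)(1,0).

u(t) = 2K_1e^(t) + K_2e^(5t), v(t) = K_1e^(t)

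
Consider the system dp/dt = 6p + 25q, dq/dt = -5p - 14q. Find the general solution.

p(t) = 2c_1e^(-4t)sin(5t) + c_1e^(-4t)cos(5t) + c_2e^(-4t)sin(5t) - 2c_2e^(-4t)cos(5t), q(t) = -c_1e^(-4t)sin(5t) + c_2e^(-4t)cos(5t)

Coefficient matrix A = [[6, 25], [-5, -14]].
Characteristic polynomial det(A - λI) = λ^2 + 8λ + 41 = 0.
Eigenvalues λ = -4 ± 5i (complex conjugate pair).
For λ=-4+5i: an eigenvector is (1,0) - i(2,-1) = (1 - 2i, 0 + i).
A real fundamental pair from Re and Im of e^((-4+5i)t)v: X_1 = e^(-4t)(cos(5t)·(1,0) + sin(5t)·(2,-1)), X_2 = e^(-4t)(sin(5t)·(1,0) - cos(5t)·(2,-1)).
General solution: c_1X_1 + c_2X_2.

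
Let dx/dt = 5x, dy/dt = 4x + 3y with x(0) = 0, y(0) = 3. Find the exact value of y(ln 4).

A = [[5,0],[4,3]]; eigenvalues λ = 3, 5.
Eigenvectors: (0,1) for λ=3, (-1,-2) for λ=5.
From the initial condition, c_1 = 3, c_2 = 0.
y(ln 4) = (3)(4^3)(1) + (0)(4^5)(-2) = 192.

192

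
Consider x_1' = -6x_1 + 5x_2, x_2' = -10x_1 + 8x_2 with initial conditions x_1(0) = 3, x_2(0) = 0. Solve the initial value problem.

x_1(t) = -21e^(t)sin(t) + 3e^(t)cos(t), x_2(t) = -30e^(t)sin(t)

Coefficient matrix A = [[-6, 5], [-10, 8]].
Characteristic polynomial det(A - λI) = λ^2 - 2λ + 2 = 0.
Eigenvalues λ = 1 ± i (complex conjugate pair).
For λ=1+i: an eigenvector is (-1,-1) - i(2,3) = (-1 - 2i, -1 - 3i).
A real fundamental pair from Re and Im of e^((1+i)t)v: X_1 = e^(t)(cos(t)·(-1,-1) + sin(t)·(2,3)), X_2 = e^(t)(sin(t)·(-1,-1) - cos(t)·(2,3)).
General solution: K_1X_1 + K_2X_2.
Applying x_1(0)=3, x_2(0)=0 gives K_1=-9, K_2=3.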